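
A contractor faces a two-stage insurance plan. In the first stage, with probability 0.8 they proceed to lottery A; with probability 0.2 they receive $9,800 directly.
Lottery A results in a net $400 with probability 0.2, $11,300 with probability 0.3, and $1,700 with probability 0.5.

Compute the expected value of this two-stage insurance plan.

$5,416

EV(A) = 0.2 × 400 + 0.3 × 11300 + 0.5 × 1700 = 80 + 3390 + 850 = 4320
Branch B: 9800 (certain)
Overall = 0.8 × 4320 + 0.2 × 9800 = 3456 + 1960 = 5416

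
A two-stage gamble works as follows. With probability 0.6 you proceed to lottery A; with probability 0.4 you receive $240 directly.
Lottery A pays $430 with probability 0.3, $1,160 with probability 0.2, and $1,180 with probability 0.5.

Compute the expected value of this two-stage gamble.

EV(A) = 0.3 × 430 + 0.2 × 1160 + 0.5 × 1180 = 129 + 232 + 590 = 951
Branch B: 240 (certain)
Overall = 0.6 × 951 + 0.4 × 240 = 570.6 + 96 = 666.6

$666.60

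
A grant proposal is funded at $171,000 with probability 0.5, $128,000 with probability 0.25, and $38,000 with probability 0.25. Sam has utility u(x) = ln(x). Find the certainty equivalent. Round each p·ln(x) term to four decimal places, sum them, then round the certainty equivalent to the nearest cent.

E[u] = 0.5·ln(171000) + 0.25·ln(128000) + 0.25·ln(38000) = 6.0247 + 2.9399 + 2.6363 = 11.6009
CE = e^11.6009 ≈ 109196.03

$109,196.03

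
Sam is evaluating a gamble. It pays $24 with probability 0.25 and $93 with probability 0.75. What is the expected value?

$75.75

EV = 0.25 × 24 + 0.75 × 93 = 6 + 69.75 = 75.75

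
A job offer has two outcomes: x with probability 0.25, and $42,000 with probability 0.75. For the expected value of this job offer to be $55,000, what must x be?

x = $94,000

0.25·x + 0.75·42000 = 55000
0.25·x = 55000 − 31500 = 23500
x = 23500 / 0.25 = 94000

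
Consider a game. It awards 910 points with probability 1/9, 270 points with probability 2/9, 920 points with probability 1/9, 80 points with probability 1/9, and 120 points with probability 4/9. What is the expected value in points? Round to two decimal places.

325.56 points

EV = 1/9 × 910 + 2/9 × 270 + 1/9 × 920 + 1/9 × 80 + 4/9 × 120 = 101.1111 + 60 + 102.2222 + 8.8889 + 53.3333 = 325.5556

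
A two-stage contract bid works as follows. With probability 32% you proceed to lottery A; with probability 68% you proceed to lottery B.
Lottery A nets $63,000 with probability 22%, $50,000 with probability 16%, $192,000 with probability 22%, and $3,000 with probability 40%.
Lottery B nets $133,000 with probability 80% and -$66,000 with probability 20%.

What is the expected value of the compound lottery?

$84,272

EV(A) = 0.22 × 63000 + 0.16 × 50000 + 0.22 × 192000 + 0.4 × 3000 = 13860 + 8000 + 42240 + 1200 = 65300
EV(B) = 0.8 × 133000 + 0.2 × (-66000) = 106400 − 13200 = 93200
Overall = 0.32 × 65300 + 0.68 × 93200 = 20896 + 63376 = 84272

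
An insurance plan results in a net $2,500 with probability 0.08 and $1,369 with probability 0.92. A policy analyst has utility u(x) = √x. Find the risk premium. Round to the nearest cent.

$12.44

E[u] = 0.08·√2500 + 0.92·√1369 = 0.08·50 + 0.92·37 = 38.04
CE = (38.04)² = 1447.0416
Risk premium = EV − CE = 1459.48 − 1447.0416 = 12.4384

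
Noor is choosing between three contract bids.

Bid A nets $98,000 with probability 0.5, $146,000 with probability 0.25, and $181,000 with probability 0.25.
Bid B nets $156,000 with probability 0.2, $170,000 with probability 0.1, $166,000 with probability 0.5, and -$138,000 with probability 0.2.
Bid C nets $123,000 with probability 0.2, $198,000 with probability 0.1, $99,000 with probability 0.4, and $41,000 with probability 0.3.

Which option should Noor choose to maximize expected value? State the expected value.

Bid A ($130,750)

Bid A = 0.5 × 98000 + 0.25 × 146000 + 0.25 × 181000 = 49000 + 36500 + 45250 = 130750
Bid B = 0.2 × 156000 + 0.1 × 170000 + 0.5 × 166000 + 0.2 × (-138000) = 31200 + 17000 + 83000 − 27600 = 103600
Bid C = 0.2 × 123000 + 0.1 × 198000 + 0.4 × 99000 + 0.3 × 41000 = 24600 + 19800 + 39600 + 12300 = 96300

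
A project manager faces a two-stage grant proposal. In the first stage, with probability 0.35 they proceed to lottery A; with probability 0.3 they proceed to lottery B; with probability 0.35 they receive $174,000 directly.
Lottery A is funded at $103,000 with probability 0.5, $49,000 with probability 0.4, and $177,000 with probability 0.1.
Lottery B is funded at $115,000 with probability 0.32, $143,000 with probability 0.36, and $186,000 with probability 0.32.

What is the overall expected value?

$136,320

EV(A) = 0.5 × 103000 + 0.4 × 49000 + 0.1 × 177000 = 51500 + 19600 + 17700 = 88800
EV(B) = 0.32 × 115000 + 0.36 × 143000 + 0.32 × 186000 = 36800 + 51480 + 59520 = 147800
Branch C: 174000 (certain)
Overall = 0.35 × 88800 + 0.3 × 147800 + 0.35 × 174000 = 31080 + 44340 + 60900 = 136320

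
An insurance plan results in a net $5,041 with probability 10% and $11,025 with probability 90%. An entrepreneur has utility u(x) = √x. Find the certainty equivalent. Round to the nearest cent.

E[u] = 0.1·√5041 + 0.9·√11025 = 0.1·71 + 0.9·105 = 101.6
CE = (101.6)² = 10322.56

$10,322.56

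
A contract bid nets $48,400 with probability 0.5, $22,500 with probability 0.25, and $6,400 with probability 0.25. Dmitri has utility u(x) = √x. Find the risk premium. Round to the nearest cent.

$3,368.75

E[u] = 0.5·√48400 + 0.25·√22500 + 0.25·√6400 = 0.5·220 + 0.25·150 + 0.25·80 = 167.5
CE = (167.5)² = 28056.25
Risk premium = EV − CE = 31425 − 28056.25 = 3368.75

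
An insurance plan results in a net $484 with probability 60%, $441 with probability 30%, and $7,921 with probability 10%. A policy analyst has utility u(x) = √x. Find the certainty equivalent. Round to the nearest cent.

$806.56

E[u] = 0.6·√484 + 0.3·√441 + 0.1·√7921 = 0.6·22 + 0.3·21 + 0.1·89 = 28.4
CE = (28.4)² = 806.56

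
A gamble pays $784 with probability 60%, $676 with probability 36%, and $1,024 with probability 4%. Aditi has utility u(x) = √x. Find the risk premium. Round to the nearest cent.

$1.77

E[u] = 0.6·√784 + 0.36·√676 + 0.04·√1024 = 0.6·28 + 0.36·26 + 0.04·32 = 27.44
CE = (27.44)² = 752.9536
Risk premium = EV − CE = 754.72 − 752.9536 = 1.7664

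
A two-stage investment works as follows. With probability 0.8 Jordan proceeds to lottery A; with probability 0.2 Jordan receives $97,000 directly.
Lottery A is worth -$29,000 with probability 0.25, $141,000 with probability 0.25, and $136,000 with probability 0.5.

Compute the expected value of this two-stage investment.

EV(A) = 0.25 × (-29000) + 0.25 × 141000 + 0.5 × 136000 = -7250 + 35250 + 68000 = 96000
Branch B: 97000 (certain)
Overall = 0.8 × 96000 + 0.2 × 97000 = 76800 + 19400 = 96200

$96,200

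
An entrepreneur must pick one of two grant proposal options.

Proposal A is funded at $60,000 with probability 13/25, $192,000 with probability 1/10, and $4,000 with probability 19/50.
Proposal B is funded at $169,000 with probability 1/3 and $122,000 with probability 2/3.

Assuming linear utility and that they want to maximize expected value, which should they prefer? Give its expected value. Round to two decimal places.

Proposal B ($137,666.67)

Proposal A = 13/25 × 60000 + 1/10 × 192000 + 19/50 × 4000 = 31200 + 19200 + 1520 = 51920
Proposal B = 1/3 × 169000 + 2/3 × 122000 = 56333.3333 + 81333.3333 = 137666.6667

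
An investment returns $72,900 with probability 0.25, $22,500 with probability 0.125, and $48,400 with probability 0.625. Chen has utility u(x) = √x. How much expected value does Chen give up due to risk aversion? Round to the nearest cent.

$1,223.44

E[u] = 0.25·√72900 + 0.125·√22500 + 0.625·√48400 = 0.25·270 + 0.125·150 + 0.625·220 = 223.75
CE = (223.75)² = 50064.0625
Risk premium = EV − CE = 51287.5 − 50064.0625 = 1223.4375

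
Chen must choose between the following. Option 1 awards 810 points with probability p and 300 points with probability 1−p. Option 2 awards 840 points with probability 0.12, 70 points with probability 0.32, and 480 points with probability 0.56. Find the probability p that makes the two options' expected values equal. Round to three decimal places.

EV(Option 2) = 0.12 × 840 + 0.32 × 70 + 0.56 × 480 = 100.8 + 22.4 + 268.8 = 392
p·810 + (1−p)·300 = 392
510p + 300 = 392
p = (392 − 300) / 510

p = 0.180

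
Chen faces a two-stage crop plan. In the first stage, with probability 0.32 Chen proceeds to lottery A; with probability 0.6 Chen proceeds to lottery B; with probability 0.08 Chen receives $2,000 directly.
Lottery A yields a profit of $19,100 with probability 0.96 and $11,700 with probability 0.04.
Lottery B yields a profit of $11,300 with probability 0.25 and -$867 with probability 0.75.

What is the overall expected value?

EV(A) = 0.96 × 19100 + 0.04 × 11700 = 18336 + 468 = 18804
EV(B) = 0.25 × 11300 + 0.75 × (-867) = 2825 − 650.25 = 2174.75
Branch C: 2000 (certain)
Overall = 0.32 × 18804 + 0.6 × 2174.75 + 0.08 × 2000 = 6017.28 + 1304.85 + 160 = 7482.13

$7,482.13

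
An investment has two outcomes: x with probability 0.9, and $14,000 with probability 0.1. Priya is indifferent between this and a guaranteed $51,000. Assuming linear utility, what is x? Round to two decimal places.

x = $55,111.11

0.9·x + 0.1·14000 = 51000
0.9·x = 51000 − 1400 = 49600
x = 49600 / 0.9 = 55111.1111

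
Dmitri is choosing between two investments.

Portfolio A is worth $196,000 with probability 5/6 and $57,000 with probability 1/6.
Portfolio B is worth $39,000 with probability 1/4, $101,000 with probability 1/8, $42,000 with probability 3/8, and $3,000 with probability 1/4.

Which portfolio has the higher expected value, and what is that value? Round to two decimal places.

Portfolio A = 5/6 × 196000 + 1/6 × 57000 = 163333.3333 + 9500 = 172833.3333
Portfolio B = 1/4 × 39000 + 1/8 × 101000 + 3/8 × 42000 + 1/4 × 3000 = 9750 + 12625 + 15750 + 750 = 38875

Portfolio A ($172,833.33)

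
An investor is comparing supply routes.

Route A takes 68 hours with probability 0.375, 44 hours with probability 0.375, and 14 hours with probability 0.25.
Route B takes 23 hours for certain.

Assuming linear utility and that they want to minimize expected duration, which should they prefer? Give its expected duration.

Route A = 0.375 × 68 + 0.375 × 44 + 0.25 × 14 = 25.5 + 16.5 + 3.5 = 45.5
Route B: 23 (certain)

Route B (23 hours)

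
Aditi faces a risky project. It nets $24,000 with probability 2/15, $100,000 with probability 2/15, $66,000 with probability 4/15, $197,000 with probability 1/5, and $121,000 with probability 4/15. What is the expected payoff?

EV = 2/15 × 24000 + 2/15 × 100000 + 4/15 × 66000 + 1/5 × 197000 + 4/15 × 121000 = 3200 + 13333.3333 + 17600 + 39400 + 32266.6667 = 105800

$105,800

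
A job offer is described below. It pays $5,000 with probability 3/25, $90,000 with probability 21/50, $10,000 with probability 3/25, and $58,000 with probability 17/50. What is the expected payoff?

EV = 3/25 × 5000 + 21/50 × 90000 + 3/25 × 10000 + 17/50 × 58000 = 600 + 37800 + 1200 + 19720 = 59320

$59,320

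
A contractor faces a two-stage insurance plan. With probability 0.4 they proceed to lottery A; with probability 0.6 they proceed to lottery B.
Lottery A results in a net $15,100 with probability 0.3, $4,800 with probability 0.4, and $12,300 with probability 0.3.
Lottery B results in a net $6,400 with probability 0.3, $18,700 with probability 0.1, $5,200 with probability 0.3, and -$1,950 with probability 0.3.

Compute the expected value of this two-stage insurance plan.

$6,915

EV(A) = 0.3 × 15100 + 0.4 × 4800 + 0.3 × 12300 = 4530 + 1920 + 3690 = 10140
EV(B) = 0.3 × 6400 + 0.1 × 18700 + 0.3 × 5200 + 0.3 × (-1950) = 1920 + 1870 + 1560 − 585 = 4765
Overall = 0.4 × 10140 + 0.6 × 4765 = 4056 + 2859 = 6915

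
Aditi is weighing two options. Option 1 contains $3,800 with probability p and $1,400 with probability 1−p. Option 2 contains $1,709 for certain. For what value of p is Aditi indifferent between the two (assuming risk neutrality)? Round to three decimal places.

p·3800 + (1−p)·1400 = 1709
2400p + 1400 = 1709
p = (1709 − 1400) / 2400

p = 0.129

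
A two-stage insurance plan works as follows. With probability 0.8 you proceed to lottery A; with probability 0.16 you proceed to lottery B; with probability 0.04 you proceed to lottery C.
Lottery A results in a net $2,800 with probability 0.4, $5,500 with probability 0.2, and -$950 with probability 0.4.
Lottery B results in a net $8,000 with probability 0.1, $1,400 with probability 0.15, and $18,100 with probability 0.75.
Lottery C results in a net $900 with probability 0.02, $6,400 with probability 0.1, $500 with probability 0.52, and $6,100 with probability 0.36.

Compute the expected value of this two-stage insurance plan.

$3,930.16

EV(A) = 0.4 × 2800 + 0.2 × 5500 + 0.4 × (-950) = 1120 + 1100 − 380 = 1840
EV(B) = 0.1 × 8000 + 0.15 × 1400 + 0.75 × 18100 = 800 + 210 + 13575 = 14585
EV(C) = 0.02 × 900 + 0.1 × 6400 + 0.52 × 500 + 0.36 × 6100 = 18 + 640 + 260 + 2196 = 3114
Overall = 0.8 × 1840 + 0.16 × 14585 + 0.04 × 3114 = 1472 + 2333.6 + 124.56 = 3930.16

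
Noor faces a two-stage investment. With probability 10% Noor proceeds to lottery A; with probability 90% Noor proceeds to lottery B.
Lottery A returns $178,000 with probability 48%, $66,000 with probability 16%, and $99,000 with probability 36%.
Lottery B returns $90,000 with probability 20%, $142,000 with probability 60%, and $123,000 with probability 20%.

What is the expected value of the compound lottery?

EV(A) = 0.48 × 178000 + 0.16 × 66000 + 0.36 × 99000 = 85440 + 10560 + 35640 = 131640
EV(B) = 0.2 × 90000 + 0.6 × 142000 + 0.2 × 123000 = 18000 + 85200 + 24600 = 127800
Overall = 0.1 × 131640 + 0.9 × 127800 = 13164 + 115020 = 128184

$128,184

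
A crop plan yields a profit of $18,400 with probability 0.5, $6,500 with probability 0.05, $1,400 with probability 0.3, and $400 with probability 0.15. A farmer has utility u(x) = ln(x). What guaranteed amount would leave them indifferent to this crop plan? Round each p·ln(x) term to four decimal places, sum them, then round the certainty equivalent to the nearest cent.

E[u] = 0.5·ln(18400) + 0.05·ln(6500) + 0.3·ln(1400) + 0.15·ln(400) = 4.9101 + 0.4390 + 2.1733 + 0.8987 = 8.4211
CE = e^8.4211 ≈ 4541.90

$4,541.90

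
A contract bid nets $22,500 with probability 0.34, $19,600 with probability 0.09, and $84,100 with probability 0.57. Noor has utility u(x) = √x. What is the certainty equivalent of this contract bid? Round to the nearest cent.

E[u] = 0.34·√22500 + 0.09·√19600 + 0.57·√84100 = 0.34·150 + 0.09·140 + 0.57·290 = 228.9
CE = (228.9)² = 52395.21

$52,395.21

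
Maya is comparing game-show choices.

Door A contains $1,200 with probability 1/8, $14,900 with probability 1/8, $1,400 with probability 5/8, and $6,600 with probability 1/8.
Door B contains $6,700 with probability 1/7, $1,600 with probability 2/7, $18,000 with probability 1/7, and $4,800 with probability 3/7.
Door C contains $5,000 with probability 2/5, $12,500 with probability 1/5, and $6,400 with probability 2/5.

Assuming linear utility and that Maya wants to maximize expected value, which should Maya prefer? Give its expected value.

Door C ($7,060)

Door A = 1/8 × 1200 + 1/8 × 14900 + 5/8 × 1400 + 1/8 × 6600 = 150 + 1862.5 + 875 + 825 = 3712.5
Door B = 1/7 × 6700 + 2/7 × 1600 + 1/7 × 18000 + 3/7 × 4800 = 957.1429 + 457.1429 + 2571.4286 + 2057.1429 = 6042.8571
Door C = 2/5 × 5000 + 1/5 × 12500 + 2/5 × 6400 = 2000 + 2500 + 2560 = 7060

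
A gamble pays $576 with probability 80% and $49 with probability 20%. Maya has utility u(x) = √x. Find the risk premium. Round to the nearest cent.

E[u] = 0.8·√576 + 0.2·√49 = 0.8·24 + 0.2·7 = 20.6
CE = (20.6)² = 424.36
Risk premium = EV − CE = 470.6 − 424.36 = 46.24

$46.24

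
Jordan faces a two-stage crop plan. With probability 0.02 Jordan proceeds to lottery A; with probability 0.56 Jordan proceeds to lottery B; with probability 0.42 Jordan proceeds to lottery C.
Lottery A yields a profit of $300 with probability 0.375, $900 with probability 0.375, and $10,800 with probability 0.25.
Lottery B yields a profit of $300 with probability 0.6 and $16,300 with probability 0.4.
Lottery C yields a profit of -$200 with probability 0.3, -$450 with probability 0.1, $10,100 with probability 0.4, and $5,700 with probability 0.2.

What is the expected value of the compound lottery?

EV(A) = 0.375 × 300 + 0.375 × 900 + 0.25 × 10800 = 112.5 + 337.5 + 2700 = 3150
EV(B) = 0.6 × 300 + 0.4 × 16300 = 180 + 6520 = 6700
EV(C) = 0.3 × (-200) + 0.1 × (-450) + 0.4 × 10100 + 0.2 × 5700 = -60 − 45 + 4040 + 1140 = 5075
Overall = 0.02 × 3150 + 0.56 × 6700 + 0.42 × 5075 = 63 + 3752 + 2131.5 = 5946.5

$5,946.50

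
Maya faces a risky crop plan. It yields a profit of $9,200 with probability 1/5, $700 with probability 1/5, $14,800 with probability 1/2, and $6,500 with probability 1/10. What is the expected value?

EV = 1/5 × 9200 + 1/5 × 700 + 1/2 × 14800 + 1/10 × 6500 = 1840 + 140 + 7400 + 650 = 10030

$10,030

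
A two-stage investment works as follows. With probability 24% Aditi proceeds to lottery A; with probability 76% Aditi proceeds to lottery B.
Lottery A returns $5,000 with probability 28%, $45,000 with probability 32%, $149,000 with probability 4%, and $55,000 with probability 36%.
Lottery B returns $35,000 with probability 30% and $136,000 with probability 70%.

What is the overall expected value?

EV(A) = 0.28 × 5000 + 0.32 × 45000 + 0.04 × 149000 + 0.36 × 55000 = 1400 + 14400 + 5960 + 19800 = 41560
EV(B) = 0.3 × 35000 + 0.7 × 136000 = 10500 + 95200 = 105700
Overall = 0.24 × 41560 + 0.76 × 105700 = 9974.4 + 80332 = 90306.4

$90,306.40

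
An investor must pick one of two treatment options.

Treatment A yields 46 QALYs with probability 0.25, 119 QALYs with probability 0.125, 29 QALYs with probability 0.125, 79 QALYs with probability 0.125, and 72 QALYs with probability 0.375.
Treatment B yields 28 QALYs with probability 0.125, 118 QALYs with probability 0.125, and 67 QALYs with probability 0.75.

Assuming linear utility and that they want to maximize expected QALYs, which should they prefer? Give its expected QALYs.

Treatment B (68.5 QALYs)

Treatment A = 0.25 × 46 + 0.125 × 119 + 0.125 × 29 + 0.125 × 79 + 0.375 × 72 = 11.5 + 14.875 + 3.625 + 9.875 + 27 = 66.875
Treatment B = 0.125 × 28 + 0.125 × 118 + 0.75 × 67 = 3.5 + 14.75 + 50.25 = 68.5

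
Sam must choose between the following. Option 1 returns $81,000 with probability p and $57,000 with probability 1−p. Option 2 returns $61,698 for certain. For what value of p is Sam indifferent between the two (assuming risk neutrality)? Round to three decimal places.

p = 0.196

p·81000 + (1−p)·57000 = 61698
24000p + 57000 = 61698
p = (61698 − 57000) / 24000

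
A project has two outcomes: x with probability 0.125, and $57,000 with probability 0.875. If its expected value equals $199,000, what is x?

x = $1,193,000

0.125·x + 0.875·57000 = 199000
0.125·x = 199000 − 49875 = 149125
x = 149125 / 0.125 = 1193000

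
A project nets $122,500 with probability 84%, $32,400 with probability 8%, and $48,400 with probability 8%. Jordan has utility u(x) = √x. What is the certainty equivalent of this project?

E[u] = 0.84·√122500 + 0.08·√32400 + 0.08·√48400 = 0.84·350 + 0.08·180 + 0.08·220 = 326
CE = (326)² = 106276

$106,276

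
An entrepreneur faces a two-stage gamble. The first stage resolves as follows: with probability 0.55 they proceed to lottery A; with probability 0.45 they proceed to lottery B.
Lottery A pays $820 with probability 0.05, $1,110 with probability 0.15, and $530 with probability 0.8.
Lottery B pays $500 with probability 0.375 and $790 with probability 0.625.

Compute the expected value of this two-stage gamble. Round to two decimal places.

$653.89

EV(A) = 0.05 × 820 + 0.15 × 1110 + 0.8 × 530 = 41 + 166.5 + 424 = 631.5
EV(B) = 0.375 × 500 + 0.625 × 790 = 187.5 + 493.75 = 681.25
Overall = 0.55 × 631.5 + 0.45 × 681.25 = 347.325 + 306.5625 = 653.8875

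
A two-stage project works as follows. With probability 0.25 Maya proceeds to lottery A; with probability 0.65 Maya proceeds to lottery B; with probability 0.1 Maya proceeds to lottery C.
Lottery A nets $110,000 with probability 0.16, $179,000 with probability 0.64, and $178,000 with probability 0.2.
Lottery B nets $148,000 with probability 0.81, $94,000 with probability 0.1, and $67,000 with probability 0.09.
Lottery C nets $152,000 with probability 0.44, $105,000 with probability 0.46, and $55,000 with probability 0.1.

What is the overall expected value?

EV(A) = 0.16 × 110000 + 0.64 × 179000 + 0.2 × 178000 = 17600 + 114560 + 35600 = 167760
EV(B) = 0.81 × 148000 + 0.1 × 94000 + 0.09 × 67000 = 119880 + 9400 + 6030 = 135310
EV(C) = 0.44 × 152000 + 0.46 × 105000 + 0.1 × 55000 = 66880 + 48300 + 5500 = 120680
Overall = 0.25 × 167760 + 0.65 × 135310 + 0.1 × 120680 = 41940 + 87951.5 + 12068 = 141959.5

$141,959.50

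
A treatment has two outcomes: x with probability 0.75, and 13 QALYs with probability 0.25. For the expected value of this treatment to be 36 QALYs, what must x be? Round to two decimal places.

x = 43.67 QALYs

0.75·x + 0.25·13 = 36
0.75·x = 36 − 3.25 = 32.75
x = 32.75 / 0.75 = 43.6667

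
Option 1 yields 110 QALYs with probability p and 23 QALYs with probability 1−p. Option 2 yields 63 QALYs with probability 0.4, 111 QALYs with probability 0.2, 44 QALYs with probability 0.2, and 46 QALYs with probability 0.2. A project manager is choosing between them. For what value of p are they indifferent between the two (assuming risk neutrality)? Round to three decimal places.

EV(Option 2) = 0.4 × 63 + 0.2 × 111 + 0.2 × 44 + 0.2 × 46 = 25.2 + 22.2 + 8.8 + 9.2 = 65.4
p·110 + (1−p)·23 = 65.4
87p + 23 = 65.4
p = (65.4 − 23) / 87

p = 0.487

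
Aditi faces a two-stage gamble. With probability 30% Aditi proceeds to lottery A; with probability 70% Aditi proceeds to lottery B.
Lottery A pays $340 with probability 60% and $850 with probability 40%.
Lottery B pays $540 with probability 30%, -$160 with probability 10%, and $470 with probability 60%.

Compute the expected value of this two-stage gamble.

EV(A) = 0.6 × 340 + 0.4 × 850 = 204 + 340 = 544
EV(B) = 0.3 × 540 + 0.1 × (-160) + 0.6 × 470 = 162 − 16 + 282 = 428
Overall = 0.3 × 544 + 0.7 × 428 = 163.2 + 299.6 = 462.8

$462.80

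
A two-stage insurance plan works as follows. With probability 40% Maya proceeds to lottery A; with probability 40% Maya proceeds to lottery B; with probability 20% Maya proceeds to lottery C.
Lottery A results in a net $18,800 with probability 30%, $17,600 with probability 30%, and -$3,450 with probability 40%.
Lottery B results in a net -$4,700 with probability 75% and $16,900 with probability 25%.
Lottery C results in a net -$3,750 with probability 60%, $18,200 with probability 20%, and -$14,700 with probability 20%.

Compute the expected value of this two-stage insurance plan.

EV(A) = 0.3 × 18800 + 0.3 × 17600 + 0.4 × (-3450) = 5640 + 5280 − 1380 = 9540
EV(B) = 0.75 × (-4700) + 0.25 × 16900 = -3525 + 4225 = 700
EV(C) = 0.6 × (-3750) + 0.2 × 18200 + 0.2 × (-14700) = -2250 + 3640 − 2940 = -1550
Overall = 0.4 × 9540 + 0.4 × 700 + 0.2 × (-1550) = 3816 + 280 − 310 = 3786

$3,786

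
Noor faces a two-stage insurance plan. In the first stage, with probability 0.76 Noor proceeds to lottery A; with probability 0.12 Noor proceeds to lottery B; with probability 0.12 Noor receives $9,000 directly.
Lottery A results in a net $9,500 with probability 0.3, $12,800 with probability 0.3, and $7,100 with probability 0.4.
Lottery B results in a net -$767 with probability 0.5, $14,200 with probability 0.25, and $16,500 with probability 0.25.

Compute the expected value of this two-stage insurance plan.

EV(A) = 0.3 × 9500 + 0.3 × 12800 + 0.4 × 7100 = 2850 + 3840 + 2840 = 9530
EV(B) = 0.5 × (-767) + 0.25 × 14200 + 0.25 × 16500 = -383.5 + 3550 + 4125 = 7291.5
Branch C: 9000 (certain)
Overall = 0.76 × 9530 + 0.12 × 7291.5 + 0.12 × 9000 = 7242.8 + 874.98 + 1080 = 9197.78

$9,197.78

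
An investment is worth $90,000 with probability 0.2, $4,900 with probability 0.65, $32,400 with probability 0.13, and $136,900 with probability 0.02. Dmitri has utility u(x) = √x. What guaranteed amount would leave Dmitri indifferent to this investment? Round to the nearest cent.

$18,577.69

E[u] = 0.2·√90000 + 0.65·√4900 + 0.13·√32400 + 0.02·√136900 = 0.2·300 + 0.65·70 + 0.13·180 + 0.02·370 = 136.3
CE = (136.3)² = 18577.69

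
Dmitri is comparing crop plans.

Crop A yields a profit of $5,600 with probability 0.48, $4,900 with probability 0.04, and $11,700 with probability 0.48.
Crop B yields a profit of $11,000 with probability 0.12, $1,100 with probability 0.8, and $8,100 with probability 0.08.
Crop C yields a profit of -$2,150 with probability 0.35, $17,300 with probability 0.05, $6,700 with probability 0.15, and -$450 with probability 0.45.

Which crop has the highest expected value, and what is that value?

Crop A ($8,500)

Crop A = 0.48 × 5600 + 0.04 × 4900 + 0.48 × 11700 = 2688 + 196 + 5616 = 8500
Crop B = 0.12 × 11000 + 0.8 × 1100 + 0.08 × 8100 = 1320 + 880 + 648 = 2848
Crop C = 0.35 × (-2150) + 0.05 × 17300 + 0.15 × 6700 + 0.45 × (-450) = -752.5 + 865 + 1005 − 202.5 = 915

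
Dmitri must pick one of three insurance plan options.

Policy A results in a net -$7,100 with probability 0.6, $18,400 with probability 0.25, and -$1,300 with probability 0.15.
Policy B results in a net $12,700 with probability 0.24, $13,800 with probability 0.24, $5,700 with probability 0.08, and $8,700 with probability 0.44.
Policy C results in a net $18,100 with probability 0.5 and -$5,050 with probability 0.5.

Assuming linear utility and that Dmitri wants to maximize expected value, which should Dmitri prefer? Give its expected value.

Policy A = 0.6 × (-7100) + 0.25 × 18400 + 0.15 × (-1300) = -4260 + 4600 − 195 = 145
Policy B = 0.24 × 12700 + 0.24 × 13800 + 0.08 × 5700 + 0.44 × 8700 = 3048 + 3312 + 456 + 3828 = 10644
Policy C = 0.5 × 18100 + 0.5 × (-5050) = 9050 − 2525 = 6525

Policy B ($10,644)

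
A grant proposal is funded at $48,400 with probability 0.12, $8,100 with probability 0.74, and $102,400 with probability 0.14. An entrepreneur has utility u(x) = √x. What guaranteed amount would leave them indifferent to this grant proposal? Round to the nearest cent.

$18,988.84

E[u] = 0.12·√48400 + 0.74·√8100 + 0.14·√102400 = 0.12·220 + 0.74·90 + 0.14·320 = 137.8
CE = (137.8)² = 18988.84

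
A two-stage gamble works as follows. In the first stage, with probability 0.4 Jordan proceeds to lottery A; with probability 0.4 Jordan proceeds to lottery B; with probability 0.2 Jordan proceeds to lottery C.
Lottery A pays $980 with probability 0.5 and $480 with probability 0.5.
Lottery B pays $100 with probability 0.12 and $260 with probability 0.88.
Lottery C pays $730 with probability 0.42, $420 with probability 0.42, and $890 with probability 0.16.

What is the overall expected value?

$513.40

EV(A) = 0.5 × 980 + 0.5 × 480 = 490 + 240 = 730
EV(B) = 0.12 × 100 + 0.88 × 260 = 12 + 228.8 = 240.8
EV(C) = 0.42 × 730 + 0.42 × 420 + 0.16 × 890 = 306.6 + 176.4 + 142.4 = 625.4
Overall = 0.4 × 730 + 0.4 × 240.8 + 0.2 × 625.4 = 292 + 96.32 + 125.08 = 513.4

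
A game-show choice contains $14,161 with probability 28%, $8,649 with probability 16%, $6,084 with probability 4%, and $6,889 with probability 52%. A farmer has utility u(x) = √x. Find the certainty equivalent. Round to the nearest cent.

E[u] = 0.28·√14161 + 0.16·√8649 + 0.04·√6084 + 0.52·√6889 = 0.28·119 + 0.16·93 + 0.04·78 + 0.52·83 = 94.48
CE = (94.48)² = 8926.4704

$8,926.47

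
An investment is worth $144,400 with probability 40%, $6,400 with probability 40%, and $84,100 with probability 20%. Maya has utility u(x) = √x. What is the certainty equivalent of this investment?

$58,564

E[u] = 0.4·√144400 + 0.4·√6400 + 0.2·√84100 = 0.4·380 + 0.4·80 + 0.2·290 = 242
CE = (242)² = 58564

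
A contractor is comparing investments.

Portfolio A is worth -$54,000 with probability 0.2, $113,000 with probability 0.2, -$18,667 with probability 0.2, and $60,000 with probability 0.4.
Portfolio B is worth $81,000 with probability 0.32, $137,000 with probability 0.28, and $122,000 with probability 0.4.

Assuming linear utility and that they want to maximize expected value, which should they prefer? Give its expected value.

Portfolio B ($113,080)

Portfolio A = 0.2 × (-54000) + 0.2 × 113000 + 0.2 × (-18667) + 0.4 × 60000 = -10800 + 22600 − 3733.4 + 24000 = 32066.6
Portfolio B = 0.32 × 81000 + 0.28 × 137000 + 0.4 × 122000 = 25920 + 38360 + 48800 = 113080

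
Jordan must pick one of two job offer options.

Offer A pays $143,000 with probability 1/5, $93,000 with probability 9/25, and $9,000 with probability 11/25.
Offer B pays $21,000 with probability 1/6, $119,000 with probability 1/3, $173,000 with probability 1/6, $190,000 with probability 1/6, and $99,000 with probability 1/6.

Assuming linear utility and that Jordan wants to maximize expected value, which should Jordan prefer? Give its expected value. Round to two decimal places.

Offer B ($120,166.67)

Offer A = 1/5 × 143000 + 9/25 × 93000 + 11/25 × 9000 = 28600 + 33480 + 3960 = 66040
Offer B = 1/6 × 21000 + 1/3 × 119000 + 1/6 × 173000 + 1/6 × 190000 + 1/6 × 99000 = 3500 + 39666.6667 + 28833.3333 + 31666.6667 + 16500 = 120166.6667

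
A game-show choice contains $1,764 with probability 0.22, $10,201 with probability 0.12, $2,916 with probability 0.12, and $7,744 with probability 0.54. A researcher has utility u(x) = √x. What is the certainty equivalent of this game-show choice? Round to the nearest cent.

E[u] = 0.22·√1764 + 0.12·√10201 + 0.12·√2916 + 0.54·√7744 = 0.22·42 + 0.12·101 + 0.12·54 + 0.54·88 = 75.36
CE = (75.36)² = 5679.1296

$5,679.13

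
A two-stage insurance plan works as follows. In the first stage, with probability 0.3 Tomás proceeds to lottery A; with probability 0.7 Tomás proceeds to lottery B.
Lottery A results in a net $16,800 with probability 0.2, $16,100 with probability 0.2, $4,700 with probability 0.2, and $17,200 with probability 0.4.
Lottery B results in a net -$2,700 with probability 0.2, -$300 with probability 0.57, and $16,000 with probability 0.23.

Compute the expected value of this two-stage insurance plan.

$6,398.30

EV(A) = 0.2 × 16800 + 0.2 × 16100 + 0.2 × 4700 + 0.4 × 17200 = 3360 + 3220 + 940 + 6880 = 14400
EV(B) = 0.2 × (-2700) + 0.57 × (-300) + 0.23 × 16000 = -540 − 171 + 3680 = 2969
Overall = 0.3 × 14400 + 0.7 × 2969 = 4320 + 2078.3 = 6398.3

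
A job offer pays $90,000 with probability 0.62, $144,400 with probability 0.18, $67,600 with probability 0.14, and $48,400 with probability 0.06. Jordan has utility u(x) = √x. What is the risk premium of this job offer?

E[u] = 0.62·√90000 + 0.18·√144400 + 0.14·√67600 + 0.06·√48400 = 0.62·300 + 0.18·380 + 0.14·260 + 0.06·220 = 304
CE = (304)² = 92416
Risk premium = EV − CE = 94160 − 92416 = 1744

$1,744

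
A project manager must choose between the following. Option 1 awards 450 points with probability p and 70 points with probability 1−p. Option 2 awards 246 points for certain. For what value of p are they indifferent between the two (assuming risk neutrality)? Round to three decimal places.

p·450 + (1−p)·70 = 246
380p + 70 = 246
p = (246 − 70) / 380

p = 0.463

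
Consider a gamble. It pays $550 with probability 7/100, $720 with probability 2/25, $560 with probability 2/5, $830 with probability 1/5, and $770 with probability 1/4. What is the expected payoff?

EV = 7/100 × 550 + 2/25 × 720 + 2/5 × 560 + 1/5 × 830 + 1/4 × 770 = 38.5 + 57.6 + 224 + 166 + 192.5 = 678.6

$678.60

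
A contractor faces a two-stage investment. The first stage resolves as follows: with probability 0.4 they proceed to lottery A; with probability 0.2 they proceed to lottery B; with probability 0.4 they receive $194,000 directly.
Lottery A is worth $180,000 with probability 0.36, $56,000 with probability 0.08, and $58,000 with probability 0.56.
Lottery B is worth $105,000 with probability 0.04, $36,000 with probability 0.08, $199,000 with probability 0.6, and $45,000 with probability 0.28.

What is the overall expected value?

EV(A) = 0.36 × 180000 + 0.08 × 56000 + 0.56 × 58000 = 64800 + 4480 + 32480 = 101760
EV(B) = 0.04 × 105000 + 0.08 × 36000 + 0.6 × 199000 + 0.28 × 45000 = 4200 + 2880 + 119400 + 12600 = 139080
Branch C: 194000 (certain)
Overall = 0.4 × 101760 + 0.2 × 139080 + 0.4 × 194000 = 40704 + 27816 + 77600 = 146120

$146,120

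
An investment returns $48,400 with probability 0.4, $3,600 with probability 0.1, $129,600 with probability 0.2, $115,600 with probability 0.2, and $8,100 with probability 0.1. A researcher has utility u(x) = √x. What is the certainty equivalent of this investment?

$59,049

E[u] = 0.4·√48400 + 0.1·√3600 + 0.2·√129600 + 0.2·√115600 + 0.1·√8100 = 0.4·220 + 0.1·60 + 0.2·360 + 0.2·340 + 0.1·90 = 243
CE = (243)² = 59049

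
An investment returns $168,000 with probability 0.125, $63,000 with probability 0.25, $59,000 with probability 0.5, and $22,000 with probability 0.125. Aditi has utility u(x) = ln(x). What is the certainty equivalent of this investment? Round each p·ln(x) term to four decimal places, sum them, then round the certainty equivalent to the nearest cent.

$60,421.48

E[u] = 0.125·ln(168000) + 0.25·ln(63000) + 0.5·ln(59000) + 0.125·ln(22000) = 1.5040 + 2.7627 + 5.4926 + 1.2498 = 11.0091
CE = e^11.0091 ≈ 60421.48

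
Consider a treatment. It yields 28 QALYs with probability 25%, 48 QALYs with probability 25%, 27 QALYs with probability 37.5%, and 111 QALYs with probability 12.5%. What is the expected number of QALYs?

EV = 0.25 × 28 + 0.25 × 48 + 0.375 × 27 + 0.125 × 111 = 7 + 12 + 10.125 + 13.875 = 43

43 QALYs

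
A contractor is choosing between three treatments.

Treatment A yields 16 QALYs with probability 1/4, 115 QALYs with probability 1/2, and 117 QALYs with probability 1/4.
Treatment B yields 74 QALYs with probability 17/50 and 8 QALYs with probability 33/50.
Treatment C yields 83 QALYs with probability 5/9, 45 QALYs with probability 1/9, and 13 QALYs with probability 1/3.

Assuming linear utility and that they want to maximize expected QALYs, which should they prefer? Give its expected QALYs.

Treatment A = 1/4 × 16 + 1/2 × 115 + 1/4 × 117 = 4 + 57.5 + 29.25 = 90.75
Treatment B = 17/50 × 74 + 33/50 × 8 = 25.16 + 5.28 = 30.44
Treatment C = 5/9 × 83 + 1/9 × 45 + 1/3 × 13 = 46.1111 + 5 + 4.3333 = 55.4444

Treatment A (90.75 QALYs)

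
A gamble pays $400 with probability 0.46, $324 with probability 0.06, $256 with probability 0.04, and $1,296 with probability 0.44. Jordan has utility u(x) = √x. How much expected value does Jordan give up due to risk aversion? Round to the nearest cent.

$67.82

E[u] = 0.46·√400 + 0.06·√324 + 0.04·√256 + 0.44·√1296 = 0.46·20 + 0.06·18 + 0.04·16 + 0.44·36 = 26.76
CE = (26.76)² = 716.0976
Risk premium = EV − CE = 783.92 − 716.0976 = 67.8224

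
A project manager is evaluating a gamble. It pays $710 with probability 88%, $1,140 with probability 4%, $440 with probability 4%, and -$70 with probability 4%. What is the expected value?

$685.20

EV = 0.88 × 710 + 0.04 × 1140 + 0.04 × 440 + 0.04 × (-70) = 624.8 + 45.6 + 17.6 − 2.8 = 685.2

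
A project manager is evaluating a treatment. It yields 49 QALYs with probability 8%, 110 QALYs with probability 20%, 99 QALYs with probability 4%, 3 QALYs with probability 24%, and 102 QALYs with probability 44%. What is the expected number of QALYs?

75.48 QALYs

EV = 0.08 × 49 + 0.2 × 110 + 0.04 × 99 + 0.24 × 3 + 0.44 × 102 = 3.92 + 22 + 3.96 + 0.72 + 44.88 = 75.48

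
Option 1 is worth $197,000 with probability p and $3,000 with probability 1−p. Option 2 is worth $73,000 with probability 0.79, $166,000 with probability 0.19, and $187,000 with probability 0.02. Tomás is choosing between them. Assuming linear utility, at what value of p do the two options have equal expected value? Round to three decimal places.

p = 0.464

EV(Option 2) = 0.79 × 73000 + 0.19 × 166000 + 0.02 × 187000 = 57670 + 31540 + 3740 = 92950
p·197000 + (1−p)·3000 = 92950
194000p + 3000 = 92950
p = (92950 − 3000) / 194000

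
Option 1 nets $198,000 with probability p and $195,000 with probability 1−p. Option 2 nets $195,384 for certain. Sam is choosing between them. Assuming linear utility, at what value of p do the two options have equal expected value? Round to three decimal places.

p = 0.128

p·198000 + (1−p)·195000 = 195384
3000p + 195000 = 195384
p = (195384 − 195000) / 3000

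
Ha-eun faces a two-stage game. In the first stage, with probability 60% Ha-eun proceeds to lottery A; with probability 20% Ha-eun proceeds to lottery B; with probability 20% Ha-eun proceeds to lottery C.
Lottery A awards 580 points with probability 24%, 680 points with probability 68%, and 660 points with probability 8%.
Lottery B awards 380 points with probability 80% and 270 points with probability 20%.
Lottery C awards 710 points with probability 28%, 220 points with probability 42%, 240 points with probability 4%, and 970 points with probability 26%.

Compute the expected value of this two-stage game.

EV(A) = 0.24 × 580 + 0.68 × 680 + 0.08 × 660 = 139.2 + 462.4 + 52.8 = 654.4
EV(B) = 0.8 × 380 + 0.2 × 270 = 304 + 54 = 358
EV(C) = 0.28 × 710 + 0.42 × 220 + 0.04 × 240 + 0.26 × 970 = 198.8 + 92.4 + 9.6 + 252.2 = 553
Overall = 0.6 × 654.4 + 0.2 × 358 + 0.2 × 553 = 392.64 + 71.6 + 110.6 = 574.84

574.84 points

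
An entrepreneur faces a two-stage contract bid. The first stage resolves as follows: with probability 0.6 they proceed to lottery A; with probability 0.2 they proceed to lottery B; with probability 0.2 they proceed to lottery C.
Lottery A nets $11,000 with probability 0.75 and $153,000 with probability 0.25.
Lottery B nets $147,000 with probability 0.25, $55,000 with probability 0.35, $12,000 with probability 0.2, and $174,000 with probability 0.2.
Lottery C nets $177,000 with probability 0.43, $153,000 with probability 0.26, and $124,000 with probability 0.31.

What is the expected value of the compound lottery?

$77,406

EV(A) = 0.75 × 11000 + 0.25 × 153000 = 8250 + 38250 = 46500
EV(B) = 0.25 × 147000 + 0.35 × 55000 + 0.2 × 12000 + 0.2 × 174000 = 36750 + 19250 + 2400 + 34800 = 93200
EV(C) = 0.43 × 177000 + 0.26 × 153000 + 0.31 × 124000 = 76110 + 39780 + 38440 = 154330
Overall = 0.6 × 46500 + 0.2 × 93200 + 0.2 × 154330 = 27900 + 18640 + 30866 = 77406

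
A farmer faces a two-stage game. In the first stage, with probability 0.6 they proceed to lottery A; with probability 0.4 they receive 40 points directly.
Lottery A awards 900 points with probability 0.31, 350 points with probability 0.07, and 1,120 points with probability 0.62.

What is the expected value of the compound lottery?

EV(A) = 0.31 × 900 + 0.07 × 350 + 0.62 × 1120 = 279 + 24.5 + 694.4 = 997.9
Branch B: 40 (certain)
Overall = 0.6 × 997.9 + 0.4 × 40 = 598.74 + 16 = 614.74

614.74 points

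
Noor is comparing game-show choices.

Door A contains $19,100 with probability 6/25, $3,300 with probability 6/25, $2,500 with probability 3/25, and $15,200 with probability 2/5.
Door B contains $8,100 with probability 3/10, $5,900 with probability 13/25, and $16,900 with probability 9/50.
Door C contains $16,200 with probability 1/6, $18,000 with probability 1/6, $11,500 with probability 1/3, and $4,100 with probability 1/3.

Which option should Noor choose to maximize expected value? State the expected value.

Door A ($11,756)

Door A = 6/25 × 19100 + 6/25 × 3300 + 3/25 × 2500 + 2/5 × 15200 = 4584 + 792 + 300 + 6080 = 11756
Door B = 3/10 × 8100 + 13/25 × 5900 + 9/50 × 16900 = 2430 + 3068 + 3042 = 8540
Door C = 1/6 × 16200 + 1/6 × 18000 + 1/3 × 11500 + 1/3 × 4100 = 2700 + 3000 + 3833.3333 + 1366.6667 = 10900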